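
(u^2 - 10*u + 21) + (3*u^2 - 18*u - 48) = 4*u^2 - 28*u - 27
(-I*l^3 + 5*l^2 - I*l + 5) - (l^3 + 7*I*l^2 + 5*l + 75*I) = -l^3 - I*l^3 + 5*l^2 - 7*I*l^2 - 5*l - I*l + 5 - 75*I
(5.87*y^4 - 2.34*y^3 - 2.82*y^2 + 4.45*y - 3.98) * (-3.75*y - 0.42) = -22.0125*y^5 + 6.3096*y^4 + 11.5578*y^3 - 15.5031*y^2 + 13.056*y + 1.6716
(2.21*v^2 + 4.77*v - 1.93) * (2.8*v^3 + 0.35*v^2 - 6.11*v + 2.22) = 6.188*v^5 + 14.1295*v^4 - 17.2376*v^3 - 24.914*v^2 + 22.3817*v - 4.2846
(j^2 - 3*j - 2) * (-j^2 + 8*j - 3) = -j^4 + 11*j^3 - 25*j^2 - 7*j + 6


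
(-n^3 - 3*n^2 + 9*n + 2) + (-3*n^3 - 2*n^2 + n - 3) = -4*n^3 - 5*n^2 + 10*n - 1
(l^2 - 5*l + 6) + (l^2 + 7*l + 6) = 2*l^2 + 2*l + 12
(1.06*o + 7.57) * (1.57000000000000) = 1.6642*o + 11.8849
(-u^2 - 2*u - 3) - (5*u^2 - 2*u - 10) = 7 - 6*u^2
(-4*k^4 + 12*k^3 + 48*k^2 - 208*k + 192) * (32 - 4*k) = 16*k^5 - 176*k^4 + 192*k^3 + 2368*k^2 - 7424*k + 6144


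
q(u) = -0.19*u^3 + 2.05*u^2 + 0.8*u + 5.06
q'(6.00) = 4.88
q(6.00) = 42.62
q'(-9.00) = -82.27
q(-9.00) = 302.42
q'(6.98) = 1.65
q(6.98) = 45.91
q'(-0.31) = -0.53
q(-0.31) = 5.01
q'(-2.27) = -11.44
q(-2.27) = 16.03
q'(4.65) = 7.54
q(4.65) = 34.00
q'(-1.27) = -5.33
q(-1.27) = 7.74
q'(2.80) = 7.81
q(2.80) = 19.20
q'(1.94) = 6.61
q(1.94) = 12.94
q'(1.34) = 5.27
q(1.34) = 9.36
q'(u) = -0.57*u^2 + 4.1*u + 0.8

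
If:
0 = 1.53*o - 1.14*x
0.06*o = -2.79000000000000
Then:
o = -46.50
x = -62.41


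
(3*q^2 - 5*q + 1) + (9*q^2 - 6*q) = 12*q^2 - 11*q + 1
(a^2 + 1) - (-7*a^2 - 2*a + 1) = 8*a^2 + 2*a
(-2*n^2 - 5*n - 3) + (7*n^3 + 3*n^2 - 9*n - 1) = 7*n^3 + n^2 - 14*n - 4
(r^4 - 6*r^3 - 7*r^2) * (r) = r^5 - 6*r^4 - 7*r^3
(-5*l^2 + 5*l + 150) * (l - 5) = -5*l^3 + 30*l^2 + 125*l - 750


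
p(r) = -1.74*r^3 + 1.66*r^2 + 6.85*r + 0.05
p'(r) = -5.22*r^2 + 3.32*r + 6.85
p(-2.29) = 13.96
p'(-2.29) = -28.13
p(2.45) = 1.21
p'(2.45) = -16.35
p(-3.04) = 43.45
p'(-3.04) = -51.48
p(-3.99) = 109.67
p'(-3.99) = -89.50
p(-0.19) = -1.18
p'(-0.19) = 6.03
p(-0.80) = -3.48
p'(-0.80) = 0.85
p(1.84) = 7.43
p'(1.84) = -4.71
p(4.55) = -98.32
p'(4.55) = -86.11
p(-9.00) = 1341.32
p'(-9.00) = -445.85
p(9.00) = -1072.30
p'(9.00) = -386.09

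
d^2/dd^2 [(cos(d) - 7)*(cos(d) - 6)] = 13*cos(d) - 2*cos(2*d)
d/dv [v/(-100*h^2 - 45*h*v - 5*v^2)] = (-20*h^2 - 9*h*v - v^2 + v*(9*h + 2*v))/(5*(20*h^2 + 9*h*v + v^2)^2)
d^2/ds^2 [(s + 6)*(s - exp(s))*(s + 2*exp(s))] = s^2*exp(s) - 8*s*exp(2*s) + 10*s*exp(s) + 6*s - 56*exp(2*s) + 14*exp(s) + 12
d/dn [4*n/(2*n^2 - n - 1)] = 4*(2*n^2 - n*(4*n - 1) - n - 1)/(-2*n^2 + n + 1)^2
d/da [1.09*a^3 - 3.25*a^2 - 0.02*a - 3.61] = 3.27*a^2 - 6.5*a - 0.02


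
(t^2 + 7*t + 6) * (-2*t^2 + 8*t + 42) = -2*t^4 - 6*t^3 + 86*t^2 + 342*t + 252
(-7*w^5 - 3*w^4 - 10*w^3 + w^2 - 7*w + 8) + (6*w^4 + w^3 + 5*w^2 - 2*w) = -7*w^5 + 3*w^4 - 9*w^3 + 6*w^2 - 9*w + 8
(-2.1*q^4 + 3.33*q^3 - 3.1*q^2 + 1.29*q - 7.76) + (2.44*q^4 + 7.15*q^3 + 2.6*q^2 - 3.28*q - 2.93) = 0.34*q^4 + 10.48*q^3 - 0.5*q^2 - 1.99*q - 10.69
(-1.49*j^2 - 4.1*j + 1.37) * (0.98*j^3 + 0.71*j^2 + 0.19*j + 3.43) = -1.4602*j^5 - 5.0759*j^4 - 1.8515*j^3 - 4.917*j^2 - 13.8027*j + 4.6991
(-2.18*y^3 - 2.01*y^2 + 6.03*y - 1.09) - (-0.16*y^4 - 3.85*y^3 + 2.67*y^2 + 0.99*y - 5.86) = 0.16*y^4 + 1.67*y^3 - 4.68*y^2 + 5.04*y + 4.77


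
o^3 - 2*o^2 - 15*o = o*(o - 5)*(o + 3)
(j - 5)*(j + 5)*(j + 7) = j^3 + 7*j^2 - 25*j - 175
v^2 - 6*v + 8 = (v - 4)*(v - 2)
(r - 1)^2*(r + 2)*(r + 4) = r^4 + 4*r^3 - 3*r^2 - 10*r + 8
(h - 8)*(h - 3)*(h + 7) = h^3 - 4*h^2 - 53*h + 168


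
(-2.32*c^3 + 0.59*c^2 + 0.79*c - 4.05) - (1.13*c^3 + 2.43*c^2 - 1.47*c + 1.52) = -3.45*c^3 - 1.84*c^2 + 2.26*c - 5.57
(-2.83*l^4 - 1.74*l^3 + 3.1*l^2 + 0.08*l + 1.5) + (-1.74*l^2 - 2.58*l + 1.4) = -2.83*l^4 - 1.74*l^3 + 1.36*l^2 - 2.5*l + 2.9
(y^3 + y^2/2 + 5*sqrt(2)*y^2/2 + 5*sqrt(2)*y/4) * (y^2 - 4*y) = y^5 - 7*y^4/2 + 5*sqrt(2)*y^4/2 - 35*sqrt(2)*y^3/4 - 2*y^3 - 5*sqrt(2)*y^2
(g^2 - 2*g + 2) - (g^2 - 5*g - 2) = 3*g + 4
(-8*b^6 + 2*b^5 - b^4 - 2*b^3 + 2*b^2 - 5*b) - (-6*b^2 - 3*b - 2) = -8*b^6 + 2*b^5 - b^4 - 2*b^3 + 8*b^2 - 2*b + 2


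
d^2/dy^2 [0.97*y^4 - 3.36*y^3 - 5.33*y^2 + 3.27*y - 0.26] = 11.64*y^2 - 20.16*y - 10.66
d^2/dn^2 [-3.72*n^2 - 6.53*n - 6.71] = -7.44000000000000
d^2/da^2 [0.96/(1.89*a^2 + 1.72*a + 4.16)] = (-6.858432*a^2 - 6.241536*a + 0.96*(3.78*a + 1.72)*(7.56*a + 3.44) - 15.095808)/(1.89*a^2 + 1.72*a + 4.16)^3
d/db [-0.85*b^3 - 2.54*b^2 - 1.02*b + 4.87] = -2.55*b^2 - 5.08*b - 1.02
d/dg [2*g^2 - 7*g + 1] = 4*g - 7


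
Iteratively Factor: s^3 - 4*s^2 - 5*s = (s - 5)*(s^2 + s) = s*(s - 5)*(s + 1)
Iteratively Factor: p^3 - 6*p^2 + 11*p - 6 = (p - 1)*(p^2 - 5*p + 6) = (p - 2)*(p - 1)*(p - 3)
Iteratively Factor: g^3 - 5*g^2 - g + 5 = (g - 5)*(g^2 - 1) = (g - 5)*(g + 1)*(g - 1)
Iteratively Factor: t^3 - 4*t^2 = (t)*(t^2 - 4*t) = t*(t - 4)*(t)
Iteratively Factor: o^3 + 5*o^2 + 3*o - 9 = (o + 3)*(o^2 + 2*o - 3) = (o + 3)^2*(o - 1)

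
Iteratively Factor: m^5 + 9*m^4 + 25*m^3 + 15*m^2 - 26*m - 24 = (m - 1)*(m^4 + 10*m^3 + 35*m^2 + 50*m + 24) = (m - 1)*(m + 1)*(m^3 + 9*m^2 + 26*m + 24) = (m - 1)*(m + 1)*(m + 2)*(m^2 + 7*m + 12) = (m - 1)*(m + 1)*(m + 2)*(m + 4)*(m + 3)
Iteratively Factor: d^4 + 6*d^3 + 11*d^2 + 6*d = (d + 1)*(d^3 + 5*d^2 + 6*d) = (d + 1)*(d + 2)*(d^2 + 3*d) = d*(d + 1)*(d + 2)*(d + 3)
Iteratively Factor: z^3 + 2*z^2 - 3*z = (z - 1)*(z^2 + 3*z) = z*(z - 1)*(z + 3)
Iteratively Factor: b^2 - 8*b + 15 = (b - 5)*(b - 3)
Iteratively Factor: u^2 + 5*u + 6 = (u + 3)*(u + 2)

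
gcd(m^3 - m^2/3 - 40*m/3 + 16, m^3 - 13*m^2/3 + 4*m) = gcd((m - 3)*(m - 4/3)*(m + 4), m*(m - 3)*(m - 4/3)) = m^2 - 13*m/3 + 4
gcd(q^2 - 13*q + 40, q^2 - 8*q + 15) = q - 5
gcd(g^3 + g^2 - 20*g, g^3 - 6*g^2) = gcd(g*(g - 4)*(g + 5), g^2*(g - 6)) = g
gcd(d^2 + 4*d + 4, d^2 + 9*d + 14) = d + 2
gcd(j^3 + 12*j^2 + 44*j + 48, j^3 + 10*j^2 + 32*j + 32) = j^2 + 6*j + 8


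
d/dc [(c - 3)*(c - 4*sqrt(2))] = 2*c - 4*sqrt(2) - 3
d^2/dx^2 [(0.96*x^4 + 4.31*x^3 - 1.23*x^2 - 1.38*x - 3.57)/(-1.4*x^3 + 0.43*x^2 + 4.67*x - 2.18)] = (7.105427357601e-15*x^8 - 13.275608*x^6 - 146.831016*x^5 + 164.86188*x^4 - 113.025492*x^3 + 28.816158*x^2 - 137.49573*x + 202.197942)/(2.744*x^9 - 2.5284*x^8 - 26.68302*x^7 + 29.606933*x^6 + 81.132771*x^5 - 112.441275*x^4 - 55.621535*x^3 + 136.49961*x^2 - 66.581124*x + 10.360232)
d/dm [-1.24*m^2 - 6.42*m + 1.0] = -2.48*m - 6.42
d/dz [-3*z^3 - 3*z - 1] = -9*z^2 - 3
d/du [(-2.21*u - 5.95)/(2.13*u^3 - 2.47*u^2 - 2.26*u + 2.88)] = (9.4146*u^3 + 32.5618*u^2 - 29.393*u - 19.8118)/(4.5369*u^6 - 10.5222*u^5 - 3.5267*u^4 + 23.4332*u^3 - 9.1196*u^2 - 13.0176*u + 8.2944)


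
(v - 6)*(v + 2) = v^2 - 4*v - 12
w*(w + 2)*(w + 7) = w^3 + 9*w^2 + 14*w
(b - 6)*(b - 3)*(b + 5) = b^3 - 4*b^2 - 27*b + 90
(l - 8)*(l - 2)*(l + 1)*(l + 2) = l^4 - 7*l^3 - 12*l^2 + 28*l + 32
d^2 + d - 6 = (d - 2)*(d + 3)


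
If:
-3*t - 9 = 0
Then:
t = -3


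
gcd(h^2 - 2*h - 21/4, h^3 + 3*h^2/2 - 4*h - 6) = h + 3/2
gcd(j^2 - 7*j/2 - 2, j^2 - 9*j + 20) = j - 4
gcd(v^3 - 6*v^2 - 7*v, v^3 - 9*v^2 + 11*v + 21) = v^2 - 6*v - 7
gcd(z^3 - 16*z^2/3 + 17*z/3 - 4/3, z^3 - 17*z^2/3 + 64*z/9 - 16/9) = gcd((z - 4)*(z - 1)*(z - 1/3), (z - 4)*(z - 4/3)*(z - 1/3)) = z^2 - 13*z/3 + 4/3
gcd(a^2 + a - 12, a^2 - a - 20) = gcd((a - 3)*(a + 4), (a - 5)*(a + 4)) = a + 4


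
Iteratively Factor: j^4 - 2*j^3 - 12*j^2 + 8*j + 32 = (j + 2)*(j^3 - 4*j^2 - 4*j + 16) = (j - 2)*(j + 2)*(j^2 - 2*j - 8) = (j - 4)*(j - 2)*(j + 2)*(j + 2)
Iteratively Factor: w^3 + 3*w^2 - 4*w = (w + 4)*(w^2 - w) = (w - 1)*(w + 4)*(w)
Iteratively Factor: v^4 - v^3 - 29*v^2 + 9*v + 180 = (v + 3)*(v^3 - 4*v^2 - 17*v + 60) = (v + 3)*(v + 4)*(v^2 - 8*v + 15) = (v - 5)*(v + 3)*(v + 4)*(v - 3)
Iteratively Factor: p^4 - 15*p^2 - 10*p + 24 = (p + 3)*(p^3 - 3*p^2 - 6*p + 8) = (p - 1)*(p + 3)*(p^2 - 2*p - 8) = (p - 4)*(p - 1)*(p + 3)*(p + 2)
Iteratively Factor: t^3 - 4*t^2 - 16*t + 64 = (t - 4)*(t^2 - 16) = (t - 4)*(t + 4)*(t - 4)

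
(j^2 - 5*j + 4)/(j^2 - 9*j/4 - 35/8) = 8*(-j^2 + 5*j - 4)/(-8*j^2 + 18*j + 35)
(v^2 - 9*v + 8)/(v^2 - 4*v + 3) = (v - 8)/(v - 3)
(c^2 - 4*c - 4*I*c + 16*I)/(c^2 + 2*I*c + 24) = (c - 4)/(c + 6*I)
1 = 1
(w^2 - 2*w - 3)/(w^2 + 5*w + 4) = (w - 3)/(w + 4)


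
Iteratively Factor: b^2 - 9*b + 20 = (b - 5)*(b - 4)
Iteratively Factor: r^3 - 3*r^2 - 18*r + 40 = (r + 4)*(r^2 - 7*r + 10) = (r - 5)*(r + 4)*(r - 2)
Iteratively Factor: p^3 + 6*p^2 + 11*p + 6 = (p + 2)*(p^2 + 4*p + 3) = (p + 1)*(p + 2)*(p + 3)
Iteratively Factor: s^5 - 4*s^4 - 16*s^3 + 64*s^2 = (s)*(s^4 - 4*s^3 - 16*s^2 + 64*s) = s*(s - 4)*(s^3 - 16*s) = s*(s - 4)*(s + 4)*(s^2 - 4*s) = s^2*(s - 4)*(s + 4)*(s - 4)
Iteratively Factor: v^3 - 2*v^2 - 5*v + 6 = (v - 1)*(v^2 - v - 6) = (v - 3)*(v - 1)*(v + 2)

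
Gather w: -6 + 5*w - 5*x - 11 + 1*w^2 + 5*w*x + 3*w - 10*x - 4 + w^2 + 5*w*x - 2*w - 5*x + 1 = 2*w^2 + w*(10*x + 6) - 20*x - 20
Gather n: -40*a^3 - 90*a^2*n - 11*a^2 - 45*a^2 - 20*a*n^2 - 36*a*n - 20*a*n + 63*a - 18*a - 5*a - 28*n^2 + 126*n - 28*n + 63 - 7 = -40*a^3 - 56*a^2 + 40*a + n^2*(-20*a - 28) + n*(-90*a^2 - 56*a + 98) + 56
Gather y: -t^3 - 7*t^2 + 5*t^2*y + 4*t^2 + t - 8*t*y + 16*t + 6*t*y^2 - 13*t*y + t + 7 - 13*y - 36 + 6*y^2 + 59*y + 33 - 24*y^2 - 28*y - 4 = -t^3 - 3*t^2 + 18*t + y^2*(6*t - 18) + y*(5*t^2 - 21*t + 18)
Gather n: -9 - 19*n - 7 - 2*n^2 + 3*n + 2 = -2*n^2 - 16*n - 14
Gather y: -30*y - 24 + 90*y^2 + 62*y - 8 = 90*y^2 + 32*y - 32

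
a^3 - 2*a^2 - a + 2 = (a - 2)*(a - 1)*(a + 1)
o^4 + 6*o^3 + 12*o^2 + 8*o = o*(o + 2)^3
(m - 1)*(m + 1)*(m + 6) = m^3 + 6*m^2 - m - 6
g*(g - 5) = g^2 - 5*g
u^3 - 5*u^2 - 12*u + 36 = (u - 6)*(u - 2)*(u + 3)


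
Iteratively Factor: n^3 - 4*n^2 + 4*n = (n - 2)*(n^2 - 2*n) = (n - 2)^2*(n)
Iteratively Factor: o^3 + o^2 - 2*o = (o)*(o^2 + o - 2) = o*(o + 2)*(o - 1)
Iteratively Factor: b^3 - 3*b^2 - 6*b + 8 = (b + 2)*(b^2 - 5*b + 4) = (b - 1)*(b + 2)*(b - 4)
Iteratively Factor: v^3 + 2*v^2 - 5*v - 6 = (v - 2)*(v^2 + 4*v + 3) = (v - 2)*(v + 1)*(v + 3)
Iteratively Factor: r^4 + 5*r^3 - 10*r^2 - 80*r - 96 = (r + 4)*(r^3 + r^2 - 14*r - 24) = (r + 2)*(r + 4)*(r^2 - r - 12) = (r - 4)*(r + 2)*(r + 4)*(r + 3)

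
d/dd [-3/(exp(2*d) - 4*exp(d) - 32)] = 6*(exp(d) - 2)*exp(d)/(-exp(2*d) + 4*exp(d) + 32)^2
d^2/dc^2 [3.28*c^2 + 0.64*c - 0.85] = 6.56000000000000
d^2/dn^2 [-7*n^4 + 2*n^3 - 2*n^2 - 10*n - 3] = -84*n^2 + 12*n - 4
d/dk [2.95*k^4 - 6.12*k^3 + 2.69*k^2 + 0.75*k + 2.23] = 11.8*k^3 - 18.36*k^2 + 5.38*k + 0.75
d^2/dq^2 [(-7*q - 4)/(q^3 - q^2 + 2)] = 2*(-q^2*(3*q - 2)^2*(7*q + 4) + (21*q^2 - 14*q + (3*q - 1)*(7*q + 4))*(q^3 - q^2 + 2))/(q^3 - q^2 + 2)^3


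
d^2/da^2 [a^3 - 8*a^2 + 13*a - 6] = 6*a - 16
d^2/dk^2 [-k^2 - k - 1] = -2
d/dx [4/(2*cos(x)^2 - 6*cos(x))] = 2*(2*cos(x) - 3)*sin(x)/((cos(x) - 3)^2*cos(x)^2)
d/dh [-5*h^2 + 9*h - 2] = 9 - 10*h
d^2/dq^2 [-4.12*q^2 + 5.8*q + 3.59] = -8.24000000000000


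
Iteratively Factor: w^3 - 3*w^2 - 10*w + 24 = (w - 4)*(w^2 + w - 6) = (w - 4)*(w - 2)*(w + 3)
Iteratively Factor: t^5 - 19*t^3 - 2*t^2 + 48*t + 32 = (t + 1)*(t^4 - t^3 - 18*t^2 + 16*t + 32) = (t + 1)*(t + 4)*(t^3 - 5*t^2 + 2*t + 8) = (t + 1)^2*(t + 4)*(t^2 - 6*t + 8) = (t - 2)*(t + 1)^2*(t + 4)*(t - 4)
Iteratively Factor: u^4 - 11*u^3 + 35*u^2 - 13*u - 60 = (u - 3)*(u^3 - 8*u^2 + 11*u + 20) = (u - 3)*(u + 1)*(u^2 - 9*u + 20) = (u - 5)*(u - 3)*(u + 1)*(u - 4)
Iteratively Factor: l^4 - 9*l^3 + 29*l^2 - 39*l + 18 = (l - 2)*(l^3 - 7*l^2 + 15*l - 9) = (l - 3)*(l - 2)*(l^2 - 4*l + 3) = (l - 3)*(l - 2)*(l - 1)*(l - 3)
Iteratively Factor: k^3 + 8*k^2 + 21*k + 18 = (k + 2)*(k^2 + 6*k + 9) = (k + 2)*(k + 3)*(k + 3)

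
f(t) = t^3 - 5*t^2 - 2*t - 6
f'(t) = 3*t^2 - 10*t - 2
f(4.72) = -21.68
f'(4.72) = 17.64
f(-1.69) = -21.73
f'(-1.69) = 23.47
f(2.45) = -26.21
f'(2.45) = -8.49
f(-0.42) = -6.12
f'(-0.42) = 2.73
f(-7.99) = -819.30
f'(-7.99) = 269.42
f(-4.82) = -224.50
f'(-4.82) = 115.90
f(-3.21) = -84.18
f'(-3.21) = 61.01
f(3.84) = -30.78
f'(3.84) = 3.84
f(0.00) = -6.00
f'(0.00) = -2.00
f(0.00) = -6.00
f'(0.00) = -2.00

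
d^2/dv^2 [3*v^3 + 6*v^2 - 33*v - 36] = 18*v + 12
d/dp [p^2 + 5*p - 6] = 2*p + 5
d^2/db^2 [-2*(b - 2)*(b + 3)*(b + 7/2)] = -12*b - 18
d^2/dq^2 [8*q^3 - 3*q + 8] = 48*q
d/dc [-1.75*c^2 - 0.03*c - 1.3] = -3.5*c - 0.03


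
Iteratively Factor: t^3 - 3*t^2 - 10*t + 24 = (t - 2)*(t^2 - t - 12) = (t - 2)*(t + 3)*(t - 4)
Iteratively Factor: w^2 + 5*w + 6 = (w + 3)*(w + 2)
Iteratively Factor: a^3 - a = (a - 1)*(a^2 + a) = (a - 1)*(a + 1)*(a)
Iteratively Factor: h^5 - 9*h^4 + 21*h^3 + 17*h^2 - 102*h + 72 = (h - 4)*(h^4 - 5*h^3 + h^2 + 21*h - 18) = (h - 4)*(h - 1)*(h^3 - 4*h^2 - 3*h + 18) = (h - 4)*(h - 3)*(h - 1)*(h^2 - h - 6) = (h - 4)*(h - 3)^2*(h - 1)*(h + 2)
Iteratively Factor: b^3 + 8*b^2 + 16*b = (b + 4)*(b^2 + 4*b) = (b + 4)^2*(b)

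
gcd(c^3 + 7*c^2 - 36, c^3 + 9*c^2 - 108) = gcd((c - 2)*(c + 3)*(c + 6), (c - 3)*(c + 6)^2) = c + 6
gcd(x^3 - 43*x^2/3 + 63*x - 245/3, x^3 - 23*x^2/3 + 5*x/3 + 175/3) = x - 5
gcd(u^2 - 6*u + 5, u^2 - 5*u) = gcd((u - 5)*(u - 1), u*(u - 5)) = u - 5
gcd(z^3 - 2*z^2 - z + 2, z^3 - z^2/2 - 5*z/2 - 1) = z^2 - z - 2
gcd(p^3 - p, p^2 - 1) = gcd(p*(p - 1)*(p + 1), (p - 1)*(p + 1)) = p^2 - 1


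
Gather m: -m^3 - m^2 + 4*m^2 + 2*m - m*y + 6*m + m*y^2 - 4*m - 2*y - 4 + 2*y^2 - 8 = -m^3 + 3*m^2 + m*(y^2 - y + 4) + 2*y^2 - 2*y - 12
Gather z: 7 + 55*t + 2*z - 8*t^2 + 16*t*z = -8*t^2 + 55*t + z*(16*t + 2) + 7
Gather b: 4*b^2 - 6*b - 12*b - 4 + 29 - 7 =4*b^2 - 18*b + 18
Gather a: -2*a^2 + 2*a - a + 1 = -2*a^2 + a + 1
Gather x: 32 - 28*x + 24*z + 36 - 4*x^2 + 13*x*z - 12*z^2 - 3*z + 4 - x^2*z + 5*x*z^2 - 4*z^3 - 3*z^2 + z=x^2*(-z - 4) + x*(5*z^2 + 13*z - 28) - 4*z^3 - 15*z^2 + 22*z + 72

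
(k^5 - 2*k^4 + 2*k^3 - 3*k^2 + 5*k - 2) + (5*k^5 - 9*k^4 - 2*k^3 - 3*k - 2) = 6*k^5 - 11*k^4 - 3*k^2 + 2*k - 4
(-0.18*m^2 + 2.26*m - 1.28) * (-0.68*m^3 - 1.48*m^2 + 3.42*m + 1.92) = 0.1224*m^5 - 1.2704*m^4 - 3.09*m^3 + 9.278*m^2 - 0.0384000000000011*m - 2.4576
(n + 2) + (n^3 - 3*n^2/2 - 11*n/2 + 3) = n^3 - 3*n^2/2 - 9*n/2 + 5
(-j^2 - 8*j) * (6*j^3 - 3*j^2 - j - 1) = -6*j^5 - 45*j^4 + 25*j^3 + 9*j^2 + 8*j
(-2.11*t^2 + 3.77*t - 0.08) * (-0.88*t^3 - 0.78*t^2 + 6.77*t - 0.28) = 1.8568*t^5 - 1.6718*t^4 - 17.1549*t^3 + 26.1761*t^2 - 1.5972*t + 0.0224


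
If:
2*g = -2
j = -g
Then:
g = -1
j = 1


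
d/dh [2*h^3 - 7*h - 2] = 6*h^2 - 7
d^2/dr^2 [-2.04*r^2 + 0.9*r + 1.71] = -4.08000000000000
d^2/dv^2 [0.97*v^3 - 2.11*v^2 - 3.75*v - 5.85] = 5.82*v - 4.22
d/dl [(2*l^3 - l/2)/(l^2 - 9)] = (4*l^4 - 107*l^2 + 9)/(2*(l^4 - 18*l^2 + 81))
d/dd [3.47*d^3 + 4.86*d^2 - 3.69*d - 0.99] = 10.41*d^2 + 9.72*d - 3.69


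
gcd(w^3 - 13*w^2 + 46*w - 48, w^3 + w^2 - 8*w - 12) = w - 3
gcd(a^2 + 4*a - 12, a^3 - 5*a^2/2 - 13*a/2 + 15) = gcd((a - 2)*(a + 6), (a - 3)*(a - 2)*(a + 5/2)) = a - 2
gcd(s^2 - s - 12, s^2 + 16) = 1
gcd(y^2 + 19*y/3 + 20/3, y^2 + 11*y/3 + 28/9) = y + 4/3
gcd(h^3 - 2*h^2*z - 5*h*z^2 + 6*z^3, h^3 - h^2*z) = -h + z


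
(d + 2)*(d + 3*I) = d^2 + 2*d + 3*I*d + 6*I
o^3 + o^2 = o^2*(o + 1)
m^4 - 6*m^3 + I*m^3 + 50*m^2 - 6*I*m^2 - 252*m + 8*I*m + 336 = (m - 4)*(m - 2)*(m - 6*I)*(m + 7*I)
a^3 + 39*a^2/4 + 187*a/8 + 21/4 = (a + 1/4)*(a + 7/2)*(a + 6)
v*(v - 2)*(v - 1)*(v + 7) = v^4 + 4*v^3 - 19*v^2 + 14*v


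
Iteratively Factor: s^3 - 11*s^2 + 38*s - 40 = (s - 2)*(s^2 - 9*s + 20) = (s - 5)*(s - 2)*(s - 4)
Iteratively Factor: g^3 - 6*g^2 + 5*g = (g)*(g^2 - 6*g + 5) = g*(g - 5)*(g - 1)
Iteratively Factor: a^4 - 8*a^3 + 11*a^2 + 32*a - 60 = (a - 2)*(a^3 - 6*a^2 - a + 30) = (a - 3)*(a - 2)*(a^2 - 3*a - 10) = (a - 3)*(a - 2)*(a + 2)*(a - 5)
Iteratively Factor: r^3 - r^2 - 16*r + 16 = (r - 4)*(r^2 + 3*r - 4) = (r - 4)*(r - 1)*(r + 4)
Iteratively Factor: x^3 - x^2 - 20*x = (x - 5)*(x^2 + 4*x) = x*(x - 5)*(x + 4)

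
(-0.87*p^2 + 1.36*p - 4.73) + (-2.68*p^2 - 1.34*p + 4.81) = -3.55*p^2 + 0.02*p + 0.0799999999999992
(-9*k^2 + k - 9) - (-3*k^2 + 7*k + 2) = -6*k^2 - 6*k - 11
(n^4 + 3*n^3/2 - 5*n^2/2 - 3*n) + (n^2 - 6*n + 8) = n^4 + 3*n^3/2 - 3*n^2/2 - 9*n + 8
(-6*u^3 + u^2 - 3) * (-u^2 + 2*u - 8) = 6*u^5 - 13*u^4 + 50*u^3 - 5*u^2 - 6*u + 24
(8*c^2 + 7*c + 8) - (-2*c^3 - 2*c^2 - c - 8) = 2*c^3 + 10*c^2 + 8*c + 16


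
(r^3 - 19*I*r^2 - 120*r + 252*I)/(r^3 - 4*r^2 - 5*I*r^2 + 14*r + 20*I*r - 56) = (r^2 - 12*I*r - 36)/(r^2 + 2*r*(-2 + I) - 8*I)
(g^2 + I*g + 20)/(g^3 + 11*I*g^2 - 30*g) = (g - 4*I)/(g*(g + 6*I))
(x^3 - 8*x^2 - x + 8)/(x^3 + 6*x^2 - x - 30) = (x^3 - 8*x^2 - x + 8)/(x^3 + 6*x^2 - x - 30)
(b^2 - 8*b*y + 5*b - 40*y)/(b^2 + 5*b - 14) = (b^2 - 8*b*y + 5*b - 40*y)/(b^2 + 5*b - 14)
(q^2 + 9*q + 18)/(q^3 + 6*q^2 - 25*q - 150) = (q + 3)/(q^2 - 25)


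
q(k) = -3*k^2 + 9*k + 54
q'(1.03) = 2.82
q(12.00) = -270.00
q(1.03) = 60.09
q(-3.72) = -21.00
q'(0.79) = 4.26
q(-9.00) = -270.00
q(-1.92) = 25.66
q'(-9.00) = 63.00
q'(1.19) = 1.86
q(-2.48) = 13.23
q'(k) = 9 - 6*k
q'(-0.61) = 12.66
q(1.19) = 60.46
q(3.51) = 48.63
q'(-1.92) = 20.52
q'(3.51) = -12.06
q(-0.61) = 47.39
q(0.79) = 59.24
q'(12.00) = -63.00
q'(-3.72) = 31.32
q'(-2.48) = 23.88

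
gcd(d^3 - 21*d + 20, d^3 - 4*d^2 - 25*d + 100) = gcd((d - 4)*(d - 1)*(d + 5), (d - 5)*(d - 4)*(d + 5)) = d^2 + d - 20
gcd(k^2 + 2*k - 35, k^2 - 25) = k - 5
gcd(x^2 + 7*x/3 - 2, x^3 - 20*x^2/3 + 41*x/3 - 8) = 1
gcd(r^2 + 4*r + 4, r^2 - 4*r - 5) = 1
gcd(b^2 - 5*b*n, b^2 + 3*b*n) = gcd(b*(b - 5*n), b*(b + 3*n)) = b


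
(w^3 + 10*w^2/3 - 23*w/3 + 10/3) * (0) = 0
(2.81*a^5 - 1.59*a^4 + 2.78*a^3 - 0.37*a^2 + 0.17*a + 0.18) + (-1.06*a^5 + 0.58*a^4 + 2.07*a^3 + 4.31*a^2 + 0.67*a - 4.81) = 1.75*a^5 - 1.01*a^4 + 4.85*a^3 + 3.94*a^2 + 0.84*a - 4.63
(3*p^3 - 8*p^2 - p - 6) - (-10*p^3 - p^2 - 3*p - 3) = 13*p^3 - 7*p^2 + 2*p - 3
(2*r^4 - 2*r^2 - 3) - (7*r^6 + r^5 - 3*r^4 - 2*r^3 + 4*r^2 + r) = -7*r^6 - r^5 + 5*r^4 + 2*r^3 - 6*r^2 - r - 3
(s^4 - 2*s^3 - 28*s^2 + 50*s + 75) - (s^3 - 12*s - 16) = s^4 - 3*s^3 - 28*s^2 + 62*s + 91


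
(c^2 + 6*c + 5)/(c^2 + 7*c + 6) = (c + 5)/(c + 6)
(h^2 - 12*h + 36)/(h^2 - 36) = (h - 6)/(h + 6)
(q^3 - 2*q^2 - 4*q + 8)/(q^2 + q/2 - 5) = 2*(q^2 - 4)/(2*q + 5)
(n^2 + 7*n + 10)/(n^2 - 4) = (n + 5)/(n - 2)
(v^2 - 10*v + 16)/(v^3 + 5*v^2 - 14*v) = (v - 8)/(v*(v + 7))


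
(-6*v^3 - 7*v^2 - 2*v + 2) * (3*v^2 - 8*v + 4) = -18*v^5 + 27*v^4 + 26*v^3 - 6*v^2 - 24*v + 8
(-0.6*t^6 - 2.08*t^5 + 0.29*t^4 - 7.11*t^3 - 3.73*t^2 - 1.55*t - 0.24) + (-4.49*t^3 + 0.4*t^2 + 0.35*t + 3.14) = -0.6*t^6 - 2.08*t^5 + 0.29*t^4 - 11.6*t^3 - 3.33*t^2 - 1.2*t + 2.9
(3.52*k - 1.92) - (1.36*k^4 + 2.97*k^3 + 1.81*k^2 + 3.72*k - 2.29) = -1.36*k^4 - 2.97*k^3 - 1.81*k^2 - 0.2*k + 0.37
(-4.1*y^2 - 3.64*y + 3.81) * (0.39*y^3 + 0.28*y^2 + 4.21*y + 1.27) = -1.599*y^5 - 2.5676*y^4 - 16.7943*y^3 - 19.4646*y^2 + 11.4173*y + 4.8387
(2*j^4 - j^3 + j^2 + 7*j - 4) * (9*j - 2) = 18*j^5 - 13*j^4 + 11*j^3 + 61*j^2 - 50*j + 8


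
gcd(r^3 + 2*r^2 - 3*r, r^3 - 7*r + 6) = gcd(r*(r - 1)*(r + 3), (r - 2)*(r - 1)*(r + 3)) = r^2 + 2*r - 3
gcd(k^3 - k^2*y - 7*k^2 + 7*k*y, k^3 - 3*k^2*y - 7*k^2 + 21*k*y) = k^2 - 7*k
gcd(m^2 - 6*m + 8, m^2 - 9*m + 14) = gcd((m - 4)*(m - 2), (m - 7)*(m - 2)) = m - 2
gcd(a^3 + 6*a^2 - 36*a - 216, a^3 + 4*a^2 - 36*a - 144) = a^2 - 36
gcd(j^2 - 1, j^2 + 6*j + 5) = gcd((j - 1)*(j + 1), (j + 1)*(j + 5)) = j + 1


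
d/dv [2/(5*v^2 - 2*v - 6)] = 4*(1 - 5*v)/(-5*v^2 + 2*v + 6)^2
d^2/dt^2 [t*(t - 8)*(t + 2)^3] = 20*t^3 - 24*t^2 - 216*t - 176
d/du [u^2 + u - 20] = 2*u + 1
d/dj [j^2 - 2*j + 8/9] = 2*j - 2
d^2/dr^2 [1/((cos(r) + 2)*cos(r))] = (-2*(1 - cos(2*r))^2 + 15*cos(r) - 6*cos(2*r) - 3*cos(3*r) + 18)/(2*(cos(r) + 2)^3*cos(r)^3)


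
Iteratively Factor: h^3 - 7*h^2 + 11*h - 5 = (h - 1)*(h^2 - 6*h + 5) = (h - 1)^2*(h - 5)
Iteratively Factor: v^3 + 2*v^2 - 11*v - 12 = (v + 4)*(v^2 - 2*v - 3) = (v + 1)*(v + 4)*(v - 3)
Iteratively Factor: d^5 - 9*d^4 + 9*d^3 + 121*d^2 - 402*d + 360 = (d - 2)*(d^4 - 7*d^3 - 5*d^2 + 111*d - 180) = (d - 3)*(d - 2)*(d^3 - 4*d^2 - 17*d + 60) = (d - 5)*(d - 3)*(d - 2)*(d^2 + d - 12) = (d - 5)*(d - 3)*(d - 2)*(d + 4)*(d - 3)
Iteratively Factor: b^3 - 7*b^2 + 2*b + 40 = (b - 4)*(b^2 - 3*b - 10) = (b - 4)*(b + 2)*(b - 5)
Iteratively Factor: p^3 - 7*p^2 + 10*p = (p)*(p^2 - 7*p + 10) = p*(p - 5)*(p - 2)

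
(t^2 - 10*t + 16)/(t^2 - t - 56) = (t - 2)/(t + 7)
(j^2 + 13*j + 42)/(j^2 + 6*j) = (j + 7)/j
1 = 1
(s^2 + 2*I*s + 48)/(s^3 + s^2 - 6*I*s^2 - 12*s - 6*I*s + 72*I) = (s + 8*I)/(s^2 + s - 12)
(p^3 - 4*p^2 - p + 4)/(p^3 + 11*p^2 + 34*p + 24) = (p^2 - 5*p + 4)/(p^2 + 10*p + 24)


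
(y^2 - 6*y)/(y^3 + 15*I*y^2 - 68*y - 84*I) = y*(y - 6)/(y^3 + 15*I*y^2 - 68*y - 84*I)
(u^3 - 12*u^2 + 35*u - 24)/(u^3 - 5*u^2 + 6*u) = (u^2 - 9*u + 8)/(u*(u - 2))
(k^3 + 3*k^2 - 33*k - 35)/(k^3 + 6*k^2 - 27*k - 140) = (k + 1)/(k + 4)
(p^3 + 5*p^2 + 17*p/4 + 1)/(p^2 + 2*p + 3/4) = (2*p^2 + 9*p + 4)/(2*p + 3)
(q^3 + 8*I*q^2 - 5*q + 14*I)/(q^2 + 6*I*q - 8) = (q^2 + 6*I*q + 7)/(q + 4*I)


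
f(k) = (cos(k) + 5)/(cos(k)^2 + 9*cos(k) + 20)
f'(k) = (2*sin(k)*cos(k) + 9*sin(k))*(cos(k) + 5)/(cos(k)^2 + 9*cos(k) + 20)^2 - sin(k)/(cos(k)^2 + 9*cos(k) + 20)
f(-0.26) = 0.20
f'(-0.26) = -0.01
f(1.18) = 0.23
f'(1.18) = 0.05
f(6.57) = 0.20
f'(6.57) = 0.01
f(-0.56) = 0.21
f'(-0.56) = -0.02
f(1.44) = 0.24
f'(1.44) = 0.06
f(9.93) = 0.32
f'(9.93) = -0.05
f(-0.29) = 0.20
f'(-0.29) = -0.01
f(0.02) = 0.20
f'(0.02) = 0.00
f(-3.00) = 0.33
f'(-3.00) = -0.02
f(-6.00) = 0.20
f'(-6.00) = 0.01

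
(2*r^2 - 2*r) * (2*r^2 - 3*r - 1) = 4*r^4 - 10*r^3 + 4*r^2 + 2*r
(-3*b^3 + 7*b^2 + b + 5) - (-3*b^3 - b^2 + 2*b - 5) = 8*b^2 - b + 10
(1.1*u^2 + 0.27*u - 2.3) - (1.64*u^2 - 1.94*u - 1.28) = -0.54*u^2 + 2.21*u - 1.02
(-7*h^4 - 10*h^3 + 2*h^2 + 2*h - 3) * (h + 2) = -7*h^5 - 24*h^4 - 18*h^3 + 6*h^2 + h - 6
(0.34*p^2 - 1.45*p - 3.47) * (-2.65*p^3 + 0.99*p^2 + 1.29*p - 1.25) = -0.901*p^5 + 4.1791*p^4 + 8.1986*p^3 - 5.7308*p^2 - 2.6638*p + 4.3375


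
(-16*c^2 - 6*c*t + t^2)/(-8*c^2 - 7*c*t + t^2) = (2*c + t)/(c + t)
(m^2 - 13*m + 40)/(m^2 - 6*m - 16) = (m - 5)/(m + 2)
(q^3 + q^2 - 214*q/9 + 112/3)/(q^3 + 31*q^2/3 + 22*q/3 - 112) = (q - 7/3)/(q + 7)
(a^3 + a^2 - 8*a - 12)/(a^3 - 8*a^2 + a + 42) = (a + 2)/(a - 7)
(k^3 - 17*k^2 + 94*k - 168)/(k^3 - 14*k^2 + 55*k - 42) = (k - 4)/(k - 1)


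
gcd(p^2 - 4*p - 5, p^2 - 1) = p + 1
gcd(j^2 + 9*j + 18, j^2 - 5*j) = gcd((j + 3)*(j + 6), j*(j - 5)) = 1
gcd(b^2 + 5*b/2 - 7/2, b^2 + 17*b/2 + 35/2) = b + 7/2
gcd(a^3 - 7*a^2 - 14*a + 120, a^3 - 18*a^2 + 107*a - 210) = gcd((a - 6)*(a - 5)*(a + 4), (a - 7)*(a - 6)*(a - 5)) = a^2 - 11*a + 30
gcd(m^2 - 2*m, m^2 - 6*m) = m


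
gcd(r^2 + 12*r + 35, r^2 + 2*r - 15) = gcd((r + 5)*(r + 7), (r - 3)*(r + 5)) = r + 5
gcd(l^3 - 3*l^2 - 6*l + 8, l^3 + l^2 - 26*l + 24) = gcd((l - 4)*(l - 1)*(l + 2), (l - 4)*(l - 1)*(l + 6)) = l^2 - 5*l + 4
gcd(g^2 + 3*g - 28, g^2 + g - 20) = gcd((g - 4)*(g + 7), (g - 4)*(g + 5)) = g - 4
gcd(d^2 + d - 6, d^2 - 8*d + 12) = d - 2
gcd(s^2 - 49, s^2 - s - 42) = s - 7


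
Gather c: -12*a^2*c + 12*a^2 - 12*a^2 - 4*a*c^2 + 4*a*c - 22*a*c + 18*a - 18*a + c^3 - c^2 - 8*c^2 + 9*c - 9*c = c^3 + c^2*(-4*a - 9) + c*(-12*a^2 - 18*a)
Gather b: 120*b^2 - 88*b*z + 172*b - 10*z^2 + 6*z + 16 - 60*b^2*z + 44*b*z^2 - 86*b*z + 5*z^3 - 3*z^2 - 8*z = b^2*(120 - 60*z) + b*(44*z^2 - 174*z + 172) + 5*z^3 - 13*z^2 - 2*z + 16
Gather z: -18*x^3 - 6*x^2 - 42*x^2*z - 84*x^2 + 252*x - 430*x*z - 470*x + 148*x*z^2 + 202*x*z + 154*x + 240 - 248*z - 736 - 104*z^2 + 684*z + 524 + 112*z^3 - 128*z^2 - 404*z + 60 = -18*x^3 - 90*x^2 - 64*x + 112*z^3 + z^2*(148*x - 232) + z*(-42*x^2 - 228*x + 32) + 88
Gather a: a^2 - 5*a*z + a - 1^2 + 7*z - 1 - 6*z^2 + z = a^2 + a*(1 - 5*z) - 6*z^2 + 8*z - 2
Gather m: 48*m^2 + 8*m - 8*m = 48*m^2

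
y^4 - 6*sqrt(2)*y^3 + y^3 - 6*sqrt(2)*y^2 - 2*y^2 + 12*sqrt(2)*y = y*(y - 1)*(y + 2)*(y - 6*sqrt(2))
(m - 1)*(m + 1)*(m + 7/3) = m^3 + 7*m^2/3 - m - 7/3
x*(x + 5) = x^2 + 5*x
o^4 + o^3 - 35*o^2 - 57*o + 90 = (o - 6)*(o - 1)*(o + 3)*(o + 5)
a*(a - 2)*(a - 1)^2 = a^4 - 4*a^3 + 5*a^2 - 2*a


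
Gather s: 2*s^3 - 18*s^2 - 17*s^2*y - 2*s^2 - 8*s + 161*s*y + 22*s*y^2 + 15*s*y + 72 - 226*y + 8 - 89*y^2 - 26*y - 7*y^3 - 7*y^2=2*s^3 + s^2*(-17*y - 20) + s*(22*y^2 + 176*y - 8) - 7*y^3 - 96*y^2 - 252*y + 80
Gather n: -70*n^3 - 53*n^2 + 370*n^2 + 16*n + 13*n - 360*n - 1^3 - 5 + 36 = -70*n^3 + 317*n^2 - 331*n + 30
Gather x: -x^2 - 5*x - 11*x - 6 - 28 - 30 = -x^2 - 16*x - 64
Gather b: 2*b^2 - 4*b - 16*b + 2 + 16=2*b^2 - 20*b + 18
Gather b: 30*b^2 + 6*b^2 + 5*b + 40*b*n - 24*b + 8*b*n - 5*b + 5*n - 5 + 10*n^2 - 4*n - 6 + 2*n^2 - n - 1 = 36*b^2 + b*(48*n - 24) + 12*n^2 - 12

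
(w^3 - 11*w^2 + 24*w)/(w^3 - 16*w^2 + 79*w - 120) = w/(w - 5)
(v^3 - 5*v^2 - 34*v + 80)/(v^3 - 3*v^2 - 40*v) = (v - 2)/v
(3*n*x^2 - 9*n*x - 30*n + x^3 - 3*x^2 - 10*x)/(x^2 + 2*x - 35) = (3*n*x + 6*n + x^2 + 2*x)/(x + 7)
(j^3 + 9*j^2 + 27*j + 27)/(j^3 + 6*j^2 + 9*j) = (j + 3)/j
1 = 1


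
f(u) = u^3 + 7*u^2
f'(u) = 3*u^2 + 14*u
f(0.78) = 4.73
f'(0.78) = 12.75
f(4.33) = 212.43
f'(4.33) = 116.87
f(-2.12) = 21.93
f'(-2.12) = -16.20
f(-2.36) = 25.84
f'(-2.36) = -16.33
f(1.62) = 22.62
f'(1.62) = 30.55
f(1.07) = 9.24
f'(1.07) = 18.41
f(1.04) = 8.70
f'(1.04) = 17.80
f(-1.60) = 13.82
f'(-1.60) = -14.72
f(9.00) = 1296.00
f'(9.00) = 369.00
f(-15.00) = -1800.00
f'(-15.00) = 465.00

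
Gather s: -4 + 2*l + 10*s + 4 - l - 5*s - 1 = l + 5*s - 1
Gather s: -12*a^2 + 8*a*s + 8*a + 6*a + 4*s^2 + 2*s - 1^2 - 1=-12*a^2 + 14*a + 4*s^2 + s*(8*a + 2) - 2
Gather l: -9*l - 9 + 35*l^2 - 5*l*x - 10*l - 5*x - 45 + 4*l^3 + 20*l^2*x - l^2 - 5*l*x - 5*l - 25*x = 4*l^3 + l^2*(20*x + 34) + l*(-10*x - 24) - 30*x - 54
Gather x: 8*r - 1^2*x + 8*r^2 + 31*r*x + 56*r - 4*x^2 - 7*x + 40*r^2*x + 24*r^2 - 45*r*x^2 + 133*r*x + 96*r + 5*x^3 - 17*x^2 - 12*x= 32*r^2 + 160*r + 5*x^3 + x^2*(-45*r - 21) + x*(40*r^2 + 164*r - 20)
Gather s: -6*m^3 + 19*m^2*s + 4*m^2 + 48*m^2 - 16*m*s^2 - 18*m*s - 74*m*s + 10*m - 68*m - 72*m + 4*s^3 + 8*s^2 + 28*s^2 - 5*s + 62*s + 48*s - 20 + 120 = -6*m^3 + 52*m^2 - 130*m + 4*s^3 + s^2*(36 - 16*m) + s*(19*m^2 - 92*m + 105) + 100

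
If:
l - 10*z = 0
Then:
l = 10*z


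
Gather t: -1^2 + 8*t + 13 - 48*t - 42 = -40*t - 30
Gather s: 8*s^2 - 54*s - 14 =8*s^2 - 54*s - 14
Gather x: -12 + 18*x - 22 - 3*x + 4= 15*x - 30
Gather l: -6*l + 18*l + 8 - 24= 12*l - 16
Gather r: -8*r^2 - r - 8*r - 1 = -8*r^2 - 9*r - 1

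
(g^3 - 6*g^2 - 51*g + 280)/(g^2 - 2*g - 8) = (-g^3 + 6*g^2 + 51*g - 280)/(-g^2 + 2*g + 8)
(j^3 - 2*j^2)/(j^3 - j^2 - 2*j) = j/(j + 1)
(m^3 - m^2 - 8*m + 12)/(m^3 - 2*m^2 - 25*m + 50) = (m^2 + m - 6)/(m^2 - 25)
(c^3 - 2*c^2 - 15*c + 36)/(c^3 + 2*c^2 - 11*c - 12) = (c - 3)/(c + 1)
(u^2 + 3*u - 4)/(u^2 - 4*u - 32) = (u - 1)/(u - 8)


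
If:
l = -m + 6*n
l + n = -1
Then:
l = -n - 1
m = 7*n + 1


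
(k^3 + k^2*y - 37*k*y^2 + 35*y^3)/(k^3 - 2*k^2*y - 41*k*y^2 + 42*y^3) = (-k^2 - 2*k*y + 35*y^2)/(-k^2 + k*y + 42*y^2)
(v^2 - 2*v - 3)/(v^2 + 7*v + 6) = (v - 3)/(v + 6)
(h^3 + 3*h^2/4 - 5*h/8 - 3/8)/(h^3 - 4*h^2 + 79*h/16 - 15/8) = 2*(2*h^2 + 3*h + 1)/(4*h^2 - 13*h + 10)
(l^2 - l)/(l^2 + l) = (l - 1)/(l + 1)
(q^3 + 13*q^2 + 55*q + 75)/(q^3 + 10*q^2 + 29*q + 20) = (q^2 + 8*q + 15)/(q^2 + 5*q + 4)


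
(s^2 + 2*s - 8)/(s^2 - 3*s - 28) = (s - 2)/(s - 7)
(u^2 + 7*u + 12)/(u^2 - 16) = (u + 3)/(u - 4)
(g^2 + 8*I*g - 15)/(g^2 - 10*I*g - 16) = (-g^2 - 8*I*g + 15)/(-g^2 + 10*I*g + 16)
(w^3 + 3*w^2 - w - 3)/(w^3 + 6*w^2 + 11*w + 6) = (w - 1)/(w + 2)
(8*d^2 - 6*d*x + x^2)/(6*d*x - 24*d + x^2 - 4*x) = (8*d^2 - 6*d*x + x^2)/(6*d*x - 24*d + x^2 - 4*x)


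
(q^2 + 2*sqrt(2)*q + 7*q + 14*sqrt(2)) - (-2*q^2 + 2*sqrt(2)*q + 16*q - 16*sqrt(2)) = 3*q^2 - 9*q + 30*sqrt(2)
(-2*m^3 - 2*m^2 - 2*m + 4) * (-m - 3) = 2*m^4 + 8*m^3 + 8*m^2 + 2*m - 12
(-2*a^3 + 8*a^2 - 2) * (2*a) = -4*a^4 + 16*a^3 - 4*a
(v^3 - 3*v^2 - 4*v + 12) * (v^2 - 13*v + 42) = v^5 - 16*v^4 + 77*v^3 - 62*v^2 - 324*v + 504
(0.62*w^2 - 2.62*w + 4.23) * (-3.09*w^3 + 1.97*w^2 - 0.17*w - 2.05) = -1.9158*w^5 + 9.3172*w^4 - 18.3375*w^3 + 7.5075*w^2 + 4.6519*w - 8.6715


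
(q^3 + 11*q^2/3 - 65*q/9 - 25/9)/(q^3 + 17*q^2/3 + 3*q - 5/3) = (9*q^2 - 12*q - 5)/(3*(3*q^2 + 2*q - 1))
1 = 1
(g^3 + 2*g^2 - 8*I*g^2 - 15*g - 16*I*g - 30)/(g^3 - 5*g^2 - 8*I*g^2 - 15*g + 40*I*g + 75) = (g + 2)/(g - 5)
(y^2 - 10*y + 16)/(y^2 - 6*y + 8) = (y - 8)/(y - 4)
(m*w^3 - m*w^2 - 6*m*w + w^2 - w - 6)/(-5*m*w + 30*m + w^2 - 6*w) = (-m*w^3 + m*w^2 + 6*m*w - w^2 + w + 6)/(5*m*w - 30*m - w^2 + 6*w)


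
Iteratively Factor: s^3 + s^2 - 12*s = (s)*(s^2 + s - 12) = s*(s - 3)*(s + 4)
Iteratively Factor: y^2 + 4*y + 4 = (y + 2)*(y + 2)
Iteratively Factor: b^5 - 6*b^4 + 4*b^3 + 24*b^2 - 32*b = (b - 2)*(b^4 - 4*b^3 - 4*b^2 + 16*b) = (b - 2)*(b + 2)*(b^3 - 6*b^2 + 8*b) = (b - 2)^2*(b + 2)*(b^2 - 4*b) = (b - 4)*(b - 2)^2*(b + 2)*(b)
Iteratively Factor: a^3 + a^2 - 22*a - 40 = (a + 2)*(a^2 - a - 20) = (a + 2)*(a + 4)*(a - 5)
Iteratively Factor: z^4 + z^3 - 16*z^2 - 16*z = (z)*(z^3 + z^2 - 16*z - 16) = z*(z + 4)*(z^2 - 3*z - 4) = z*(z - 4)*(z + 4)*(z + 1)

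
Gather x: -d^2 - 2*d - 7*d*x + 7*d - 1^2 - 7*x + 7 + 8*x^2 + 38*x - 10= -d^2 + 5*d + 8*x^2 + x*(31 - 7*d) - 4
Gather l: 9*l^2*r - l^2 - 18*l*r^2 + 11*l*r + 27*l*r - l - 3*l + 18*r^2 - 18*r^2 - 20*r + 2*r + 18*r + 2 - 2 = l^2*(9*r - 1) + l*(-18*r^2 + 38*r - 4)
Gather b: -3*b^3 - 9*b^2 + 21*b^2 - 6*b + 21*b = -3*b^3 + 12*b^2 + 15*b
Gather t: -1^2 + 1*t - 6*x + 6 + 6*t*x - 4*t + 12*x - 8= t*(6*x - 3) + 6*x - 3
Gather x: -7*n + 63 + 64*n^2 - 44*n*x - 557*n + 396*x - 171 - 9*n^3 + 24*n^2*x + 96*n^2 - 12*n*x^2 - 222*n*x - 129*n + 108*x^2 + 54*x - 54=-9*n^3 + 160*n^2 - 693*n + x^2*(108 - 12*n) + x*(24*n^2 - 266*n + 450) - 162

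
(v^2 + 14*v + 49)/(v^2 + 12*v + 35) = (v + 7)/(v + 5)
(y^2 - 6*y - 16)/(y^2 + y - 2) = (y - 8)/(y - 1)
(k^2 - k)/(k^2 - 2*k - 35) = k*(1 - k)/(-k^2 + 2*k + 35)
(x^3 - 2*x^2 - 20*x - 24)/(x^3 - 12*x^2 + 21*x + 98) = (x^2 - 4*x - 12)/(x^2 - 14*x + 49)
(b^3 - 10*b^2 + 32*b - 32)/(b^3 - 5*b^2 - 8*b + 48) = (b - 2)/(b + 3)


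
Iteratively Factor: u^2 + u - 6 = (u + 3)*(u - 2)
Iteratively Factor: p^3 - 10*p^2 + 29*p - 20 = (p - 1)*(p^2 - 9*p + 20) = (p - 5)*(p - 1)*(p - 4)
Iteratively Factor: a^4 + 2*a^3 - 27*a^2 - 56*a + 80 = (a - 5)*(a^3 + 7*a^2 + 8*a - 16) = (a - 5)*(a + 4)*(a^2 + 3*a - 4) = (a - 5)*(a - 1)*(a + 4)*(a + 4)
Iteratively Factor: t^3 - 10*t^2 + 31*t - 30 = (t - 5)*(t^2 - 5*t + 6) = (t - 5)*(t - 2)*(t - 3)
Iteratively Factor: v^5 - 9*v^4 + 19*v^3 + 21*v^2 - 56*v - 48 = (v + 1)*(v^4 - 10*v^3 + 29*v^2 - 8*v - 48) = (v - 4)*(v + 1)*(v^3 - 6*v^2 + 5*v + 12) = (v - 4)*(v - 3)*(v + 1)*(v^2 - 3*v - 4) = (v - 4)^2*(v - 3)*(v + 1)*(v + 1)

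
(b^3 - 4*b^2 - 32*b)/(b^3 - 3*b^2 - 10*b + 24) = b*(b^2 - 4*b - 32)/(b^3 - 3*b^2 - 10*b + 24)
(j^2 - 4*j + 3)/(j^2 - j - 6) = (j - 1)/(j + 2)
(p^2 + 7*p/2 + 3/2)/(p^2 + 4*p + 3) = (p + 1/2)/(p + 1)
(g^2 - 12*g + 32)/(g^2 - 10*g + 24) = (g - 8)/(g - 6)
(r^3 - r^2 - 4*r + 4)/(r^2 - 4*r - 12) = (r^2 - 3*r + 2)/(r - 6)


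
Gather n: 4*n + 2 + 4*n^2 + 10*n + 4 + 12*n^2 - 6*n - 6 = 16*n^2 + 8*n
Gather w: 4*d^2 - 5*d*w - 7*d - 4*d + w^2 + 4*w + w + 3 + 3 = 4*d^2 - 11*d + w^2 + w*(5 - 5*d) + 6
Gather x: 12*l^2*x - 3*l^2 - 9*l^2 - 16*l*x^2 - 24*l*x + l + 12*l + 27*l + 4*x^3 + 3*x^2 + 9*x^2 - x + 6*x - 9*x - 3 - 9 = -12*l^2 + 40*l + 4*x^3 + x^2*(12 - 16*l) + x*(12*l^2 - 24*l - 4) - 12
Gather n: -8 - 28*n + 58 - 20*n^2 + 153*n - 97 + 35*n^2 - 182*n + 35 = 15*n^2 - 57*n - 12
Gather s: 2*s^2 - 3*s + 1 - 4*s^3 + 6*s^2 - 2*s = -4*s^3 + 8*s^2 - 5*s + 1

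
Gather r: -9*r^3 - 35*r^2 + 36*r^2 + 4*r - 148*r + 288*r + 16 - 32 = -9*r^3 + r^2 + 144*r - 16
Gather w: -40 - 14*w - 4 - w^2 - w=-w^2 - 15*w - 44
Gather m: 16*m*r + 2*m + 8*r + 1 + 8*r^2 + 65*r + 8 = m*(16*r + 2) + 8*r^2 + 73*r + 9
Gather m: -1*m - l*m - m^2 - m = -m^2 + m*(-l - 2)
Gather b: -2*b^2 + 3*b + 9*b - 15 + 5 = -2*b^2 + 12*b - 10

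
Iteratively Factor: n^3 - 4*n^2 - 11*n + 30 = (n - 2)*(n^2 - 2*n - 15) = (n - 5)*(n - 2)*(n + 3)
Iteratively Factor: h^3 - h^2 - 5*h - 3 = (h + 1)*(h^2 - 2*h - 3) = (h - 3)*(h + 1)*(h + 1)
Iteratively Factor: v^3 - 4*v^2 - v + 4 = (v - 1)*(v^2 - 3*v - 4) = (v - 4)*(v - 1)*(v + 1)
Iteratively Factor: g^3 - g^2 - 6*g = (g)*(g^2 - g - 6) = g*(g - 3)*(g + 2)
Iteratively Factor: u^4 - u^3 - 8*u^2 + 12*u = (u - 2)*(u^3 + u^2 - 6*u) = (u - 2)*(u + 3)*(u^2 - 2*u) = u*(u - 2)*(u + 3)*(u - 2)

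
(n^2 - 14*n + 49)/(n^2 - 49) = (n - 7)/(n + 7)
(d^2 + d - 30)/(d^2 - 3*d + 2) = (d^2 + d - 30)/(d^2 - 3*d + 2)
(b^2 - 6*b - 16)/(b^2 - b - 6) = (b - 8)/(b - 3)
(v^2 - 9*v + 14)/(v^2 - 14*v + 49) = (v - 2)/(v - 7)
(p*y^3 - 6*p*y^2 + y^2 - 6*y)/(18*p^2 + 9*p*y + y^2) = y*(p*y^2 - 6*p*y + y - 6)/(18*p^2 + 9*p*y + y^2)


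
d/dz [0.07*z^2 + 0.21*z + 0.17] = 0.14*z + 0.21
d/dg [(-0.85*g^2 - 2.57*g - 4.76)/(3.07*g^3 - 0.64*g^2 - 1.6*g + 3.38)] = (2.6095*g^4 + 15.7798*g^3 + 43.5548*g^2 - 11.8388*g - 16.3026)/(9.4249*g^6 - 3.9296*g^5 - 9.4144*g^4 + 22.8012*g^3 - 1.7664*g^2 - 10.816*g + 11.4244)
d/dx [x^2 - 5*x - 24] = 2*x - 5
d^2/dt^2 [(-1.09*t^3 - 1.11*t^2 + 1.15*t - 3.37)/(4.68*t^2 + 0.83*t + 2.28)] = (2.8421709430404e-14*t^5 - 2.8421709430404e-14*t^4 + 80.758558*t^3 - 384.17796*t^2 - 186.165864*t + 51.382342)/(102.503232*t^6 + 54.536976*t^5 + 159.484572*t^4 + 53.710379*t^3 + 77.697612*t^2 + 12.944016*t + 11.852352)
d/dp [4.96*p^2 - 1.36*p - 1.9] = 9.92*p - 1.36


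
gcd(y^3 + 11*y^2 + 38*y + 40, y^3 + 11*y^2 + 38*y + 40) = y^3 + 11*y^2 + 38*y + 40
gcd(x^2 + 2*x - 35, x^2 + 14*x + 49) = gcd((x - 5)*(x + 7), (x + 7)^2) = x + 7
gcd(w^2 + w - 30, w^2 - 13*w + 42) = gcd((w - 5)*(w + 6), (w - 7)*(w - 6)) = 1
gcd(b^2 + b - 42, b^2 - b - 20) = 1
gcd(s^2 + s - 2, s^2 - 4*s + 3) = s - 1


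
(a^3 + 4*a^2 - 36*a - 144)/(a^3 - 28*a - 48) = (a + 6)/(a + 2)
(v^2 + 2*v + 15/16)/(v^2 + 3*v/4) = (v + 5/4)/v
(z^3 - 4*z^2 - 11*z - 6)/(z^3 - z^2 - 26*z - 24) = (z + 1)/(z + 4)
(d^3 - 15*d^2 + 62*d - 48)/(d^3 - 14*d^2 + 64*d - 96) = (d^2 - 9*d + 8)/(d^2 - 8*d + 16)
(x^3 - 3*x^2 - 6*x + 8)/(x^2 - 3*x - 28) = (-x^3 + 3*x^2 + 6*x - 8)/(-x^2 + 3*x + 28)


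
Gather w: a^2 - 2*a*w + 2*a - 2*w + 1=a^2 + 2*a + w*(-2*a - 2) + 1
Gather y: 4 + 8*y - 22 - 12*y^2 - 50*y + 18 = -12*y^2 - 42*y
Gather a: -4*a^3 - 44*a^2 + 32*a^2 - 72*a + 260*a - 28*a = -4*a^3 - 12*a^2 + 160*a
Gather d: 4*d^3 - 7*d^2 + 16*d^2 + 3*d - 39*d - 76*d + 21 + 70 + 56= 4*d^3 + 9*d^2 - 112*d + 147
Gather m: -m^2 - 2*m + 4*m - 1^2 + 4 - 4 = -m^2 + 2*m - 1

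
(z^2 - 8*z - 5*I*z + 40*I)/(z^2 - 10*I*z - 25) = (z - 8)/(z - 5*I)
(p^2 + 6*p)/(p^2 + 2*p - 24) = p/(p - 4)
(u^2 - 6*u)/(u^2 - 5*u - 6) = u/(u + 1)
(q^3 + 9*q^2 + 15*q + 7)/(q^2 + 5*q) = (q^3 + 9*q^2 + 15*q + 7)/(q*(q + 5))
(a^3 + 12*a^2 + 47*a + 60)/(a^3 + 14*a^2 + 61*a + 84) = (a + 5)/(a + 7)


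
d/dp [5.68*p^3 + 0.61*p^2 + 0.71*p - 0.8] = 17.04*p^2 + 1.22*p + 0.71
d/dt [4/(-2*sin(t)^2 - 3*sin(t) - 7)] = 4*(4*sin(t) + 3)*cos(t)/(3*sin(t) - cos(2*t) + 8)^2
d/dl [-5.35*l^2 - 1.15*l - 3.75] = -10.7*l - 1.15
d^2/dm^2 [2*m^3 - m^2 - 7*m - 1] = 12*m - 2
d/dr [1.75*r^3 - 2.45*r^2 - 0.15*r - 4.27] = 5.25*r^2 - 4.9*r - 0.15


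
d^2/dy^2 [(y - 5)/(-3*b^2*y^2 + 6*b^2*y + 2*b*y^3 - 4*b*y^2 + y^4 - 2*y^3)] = 2*(y*(3*b^2*y - 6*b^2 - 2*b*y^2 + 4*b*y - y^3 + 2*y^2)*(6*b^2*y - 6*b^2 - 6*b*y^2 + 8*b*y - 4*y^3 + 6*y^2 + (y - 5)*(3*b^2 - 6*b*y + 4*b - 6*y^2 + 6*y)) - 4*(y - 5)*(3*b^2*y - 3*b^2 - 3*b*y^2 + 4*b*y - 2*y^3 + 3*y^2)^2)/(y^3*(3*b^2*y - 6*b^2 - 2*b*y^2 + 4*b*y - y^3 + 2*y^2)^3)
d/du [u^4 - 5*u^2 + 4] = 4*u^3 - 10*u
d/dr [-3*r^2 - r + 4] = -6*r - 1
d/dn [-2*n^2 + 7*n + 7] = 7 - 4*n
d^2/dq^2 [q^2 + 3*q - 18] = 2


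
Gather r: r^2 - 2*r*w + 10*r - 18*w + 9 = r^2 + r*(10 - 2*w) - 18*w + 9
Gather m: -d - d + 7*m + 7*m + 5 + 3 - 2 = -2*d + 14*m + 6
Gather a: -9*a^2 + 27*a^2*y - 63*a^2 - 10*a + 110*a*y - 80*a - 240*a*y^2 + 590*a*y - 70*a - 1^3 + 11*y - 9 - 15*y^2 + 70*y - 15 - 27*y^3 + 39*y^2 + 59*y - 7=a^2*(27*y - 72) + a*(-240*y^2 + 700*y - 160) - 27*y^3 + 24*y^2 + 140*y - 32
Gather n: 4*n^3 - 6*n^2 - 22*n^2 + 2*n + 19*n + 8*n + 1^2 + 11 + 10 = 4*n^3 - 28*n^2 + 29*n + 22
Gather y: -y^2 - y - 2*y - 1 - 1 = -y^2 - 3*y - 2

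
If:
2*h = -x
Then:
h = -x/2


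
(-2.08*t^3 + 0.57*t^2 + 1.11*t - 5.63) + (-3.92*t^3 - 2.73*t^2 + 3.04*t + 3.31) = -6.0*t^3 - 2.16*t^2 + 4.15*t - 2.32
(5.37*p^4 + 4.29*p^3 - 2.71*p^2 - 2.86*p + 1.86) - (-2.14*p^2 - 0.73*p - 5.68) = 5.37*p^4 + 4.29*p^3 - 0.57*p^2 - 2.13*p + 7.54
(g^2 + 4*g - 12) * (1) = g^2 + 4*g - 12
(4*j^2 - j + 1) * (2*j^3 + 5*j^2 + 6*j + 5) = 8*j^5 + 18*j^4 + 21*j^3 + 19*j^2 + j + 5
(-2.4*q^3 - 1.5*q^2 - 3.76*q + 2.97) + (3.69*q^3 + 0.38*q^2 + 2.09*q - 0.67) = 1.29*q^3 - 1.12*q^2 - 1.67*q + 2.3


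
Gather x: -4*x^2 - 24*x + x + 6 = -4*x^2 - 23*x + 6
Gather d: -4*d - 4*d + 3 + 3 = 6 - 8*d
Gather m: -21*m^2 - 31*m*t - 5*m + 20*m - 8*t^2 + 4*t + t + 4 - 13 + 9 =-21*m^2 + m*(15 - 31*t) - 8*t^2 + 5*t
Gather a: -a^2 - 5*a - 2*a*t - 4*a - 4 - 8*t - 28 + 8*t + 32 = -a^2 + a*(-2*t - 9)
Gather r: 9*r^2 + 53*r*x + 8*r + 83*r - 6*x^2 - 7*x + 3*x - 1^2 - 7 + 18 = 9*r^2 + r*(53*x + 91) - 6*x^2 - 4*x + 10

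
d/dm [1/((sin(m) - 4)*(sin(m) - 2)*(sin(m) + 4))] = (-3*sin(m)^2 + 4*sin(m) + 16)*cos(m)/((sin(m) - 4)^2*(sin(m) - 2)^2*(sin(m) + 4)^2)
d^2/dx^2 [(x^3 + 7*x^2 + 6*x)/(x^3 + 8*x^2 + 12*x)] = -2/(x^3 + 6*x^2 + 12*x + 8)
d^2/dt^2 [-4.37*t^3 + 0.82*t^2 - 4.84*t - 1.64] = 1.64 - 26.22*t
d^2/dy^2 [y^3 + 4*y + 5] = 6*y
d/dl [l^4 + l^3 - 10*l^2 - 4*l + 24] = 4*l^3 + 3*l^2 - 20*l - 4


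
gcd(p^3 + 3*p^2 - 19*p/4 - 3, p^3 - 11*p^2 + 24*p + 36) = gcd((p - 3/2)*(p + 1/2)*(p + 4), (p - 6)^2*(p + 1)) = 1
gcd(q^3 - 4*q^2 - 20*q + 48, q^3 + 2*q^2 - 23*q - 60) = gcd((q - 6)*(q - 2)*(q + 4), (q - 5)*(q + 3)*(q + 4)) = q + 4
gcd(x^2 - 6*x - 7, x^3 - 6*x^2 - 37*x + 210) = x - 7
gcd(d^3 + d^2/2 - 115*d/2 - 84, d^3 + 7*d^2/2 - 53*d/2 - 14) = d + 7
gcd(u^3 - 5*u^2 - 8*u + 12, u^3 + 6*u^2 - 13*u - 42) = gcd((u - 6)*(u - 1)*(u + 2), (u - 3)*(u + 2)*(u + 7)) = u + 2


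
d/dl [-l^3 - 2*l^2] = l*(-3*l - 4)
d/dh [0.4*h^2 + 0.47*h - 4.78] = 0.8*h + 0.47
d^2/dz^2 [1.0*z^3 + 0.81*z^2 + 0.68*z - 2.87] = 6.0*z + 1.62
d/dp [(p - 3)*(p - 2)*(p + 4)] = 3*p^2 - 2*p - 14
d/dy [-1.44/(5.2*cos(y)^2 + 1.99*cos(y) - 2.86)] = -(14.976*cos(y) + 2.8656)*sin(y)/(5.2*cos(y)^2 + 1.99*cos(y) - 2.86)^2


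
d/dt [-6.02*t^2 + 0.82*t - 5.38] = 0.82 - 12.04*t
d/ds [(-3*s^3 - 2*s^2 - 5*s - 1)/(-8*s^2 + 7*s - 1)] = 3*(8*s^4 - 14*s^3 - 15*s^2 - 4*s + 4)/(64*s^4 - 112*s^3 + 65*s^2 - 14*s + 1)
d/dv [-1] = 0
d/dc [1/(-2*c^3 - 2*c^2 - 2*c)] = (3*c^2 + 2*c + 1)/(2*c^2*(c^2 + c + 1)^2)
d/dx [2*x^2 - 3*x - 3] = 4*x - 3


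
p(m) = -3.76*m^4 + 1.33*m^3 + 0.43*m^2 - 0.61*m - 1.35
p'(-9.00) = 11279.00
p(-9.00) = -25599.96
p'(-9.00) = 11279.00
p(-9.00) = -25599.96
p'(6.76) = -4458.56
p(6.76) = -7426.86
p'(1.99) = -101.62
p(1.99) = -49.35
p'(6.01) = -3116.23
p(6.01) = -4606.29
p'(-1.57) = 66.08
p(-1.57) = -27.32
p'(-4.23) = 1205.48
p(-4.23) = -1295.53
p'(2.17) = -133.64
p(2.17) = -70.43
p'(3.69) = -698.77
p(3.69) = -628.02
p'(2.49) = -205.92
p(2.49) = -124.21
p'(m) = -15.04*m^3 + 3.99*m^2 + 0.86*m - 0.61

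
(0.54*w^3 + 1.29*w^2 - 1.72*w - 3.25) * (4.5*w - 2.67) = 2.43*w^4 + 4.3632*w^3 - 11.1843*w^2 - 10.0326*w + 8.6775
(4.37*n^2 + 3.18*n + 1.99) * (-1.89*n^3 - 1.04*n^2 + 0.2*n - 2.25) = -8.2593*n^5 - 10.555*n^4 - 6.1943*n^3 - 11.2661*n^2 - 6.757*n - 4.4775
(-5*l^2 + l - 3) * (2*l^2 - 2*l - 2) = -10*l^4 + 12*l^3 + 2*l^2 + 4*l + 6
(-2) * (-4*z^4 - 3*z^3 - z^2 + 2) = 8*z^4 + 6*z^3 + 2*z^2 - 4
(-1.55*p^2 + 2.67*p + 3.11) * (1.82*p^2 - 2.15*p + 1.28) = -2.821*p^4 + 8.1919*p^3 - 2.0643*p^2 - 3.2689*p + 3.9808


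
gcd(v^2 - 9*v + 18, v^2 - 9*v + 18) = v^2 - 9*v + 18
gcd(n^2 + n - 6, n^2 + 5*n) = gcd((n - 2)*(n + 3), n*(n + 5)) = 1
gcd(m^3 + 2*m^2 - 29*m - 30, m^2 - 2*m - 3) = m + 1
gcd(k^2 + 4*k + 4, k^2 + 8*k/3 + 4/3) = k + 2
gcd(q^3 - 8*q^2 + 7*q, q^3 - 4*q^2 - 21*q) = q^2 - 7*q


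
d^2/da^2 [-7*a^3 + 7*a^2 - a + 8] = 14 - 42*a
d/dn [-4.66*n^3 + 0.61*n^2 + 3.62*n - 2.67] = -13.98*n^2 + 1.22*n + 3.62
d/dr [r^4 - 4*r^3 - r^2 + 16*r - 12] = 4*r^3 - 12*r^2 - 2*r + 16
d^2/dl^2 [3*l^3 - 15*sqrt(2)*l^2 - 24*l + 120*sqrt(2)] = 18*l - 30*sqrt(2)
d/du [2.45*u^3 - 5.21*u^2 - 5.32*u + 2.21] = 7.35*u^2 - 10.42*u - 5.32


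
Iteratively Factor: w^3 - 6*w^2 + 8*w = (w - 4)*(w^2 - 2*w) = w*(w - 4)*(w - 2)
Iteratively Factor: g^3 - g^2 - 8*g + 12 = (g + 3)*(g^2 - 4*g + 4) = (g - 2)*(g + 3)*(g - 2)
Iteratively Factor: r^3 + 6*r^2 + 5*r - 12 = (r + 3)*(r^2 + 3*r - 4) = (r - 1)*(r + 3)*(r + 4)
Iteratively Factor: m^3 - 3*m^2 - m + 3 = (m + 1)*(m^2 - 4*m + 3) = (m - 1)*(m + 1)*(m - 3)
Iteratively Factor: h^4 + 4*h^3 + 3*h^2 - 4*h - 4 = (h + 2)*(h^3 + 2*h^2 - h - 2) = (h - 1)*(h + 2)*(h^2 + 3*h + 2) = (h - 1)*(h + 2)^2*(h + 1)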